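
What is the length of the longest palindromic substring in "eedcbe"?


Input: "eedcbe"
Checking substrings for palindromes:
  [0:2] "ee" (len 2) => palindrome
Longest palindromic substring: "ee" with length 2

2


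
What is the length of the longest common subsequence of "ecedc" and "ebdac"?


LCS of "ecedc" and "ebdac"
DP table:
           e    b    d    a    c
      0    0    0    0    0    0
  e   0    1    1    1    1    1
  c   0    1    1    1    1    2
  e   0    1    1    1    1    2
  d   0    1    1    2    2    2
  c   0    1    1    2    2    3
LCS length = dp[5][5] = 3

3


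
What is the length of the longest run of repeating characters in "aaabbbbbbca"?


Input: "aaabbbbbbca"
Scanning for longest run:
  Position 1 ('a'): continues run of 'a', length=2
  Position 2 ('a'): continues run of 'a', length=3
  Position 3 ('b'): new char, reset run to 1
  Position 4 ('b'): continues run of 'b', length=2
  Position 5 ('b'): continues run of 'b', length=3
  Position 6 ('b'): continues run of 'b', length=4
  Position 7 ('b'): continues run of 'b', length=5
  Position 8 ('b'): continues run of 'b', length=6
  Position 9 ('c'): new char, reset run to 1
  Position 10 ('a'): new char, reset run to 1
Longest run: 'b' with length 6

6


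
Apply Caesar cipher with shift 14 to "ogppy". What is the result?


Caesar cipher: shift "ogppy" by 14
  'o' (pos 14) + 14 = pos 2 = 'c'
  'g' (pos 6) + 14 = pos 20 = 'u'
  'p' (pos 15) + 14 = pos 3 = 'd'
  'p' (pos 15) + 14 = pos 3 = 'd'
  'y' (pos 24) + 14 = pos 12 = 'm'
Result: cuddm

cuddm


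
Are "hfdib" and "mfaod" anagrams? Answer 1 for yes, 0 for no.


Strings: "hfdib", "mfaod"
Sorted first:  bdfhi
Sorted second: adfmo
Differ at position 0: 'b' vs 'a' => not anagrams

0


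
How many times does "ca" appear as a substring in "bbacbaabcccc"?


Searching for "ca" in "bbacbaabcccc"
Scanning each position:
  Position 0: "bb" => no
  Position 1: "ba" => no
  Position 2: "ac" => no
  Position 3: "cb" => no
  Position 4: "ba" => no
  Position 5: "aa" => no
  Position 6: "ab" => no
  Position 7: "bc" => no
  Position 8: "cc" => no
  Position 9: "cc" => no
  Position 10: "cc" => no
Total occurrences: 0

0


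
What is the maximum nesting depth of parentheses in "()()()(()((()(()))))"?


Input: "()()()(()((()(()))))"
Tracking depth:
  Position 0 '(': depth becomes 1
  Position 1 ')': depth becomes 0
  Position 2 '(': depth becomes 1
  Position 3 ')': depth becomes 0
  Position 4 '(': depth becomes 1
  Position 5 ')': depth becomes 0
  Position 6 '(': depth becomes 1
  Position 7 '(': depth becomes 2
  Position 8 ')': depth becomes 1
  Position 9 '(': depth becomes 2
  Position 10 '(': depth becomes 3
  Position 11 '(': depth becomes 4
  Position 12 ')': depth becomes 3
  Position 13 '(': depth becomes 4
  Position 14 '(': depth becomes 5
  Position 15 ')': depth becomes 4
  Position 16 ')': depth becomes 3
  Position 17 ')': depth becomes 2
  Position 18 ')': depth becomes 1
  Position 19 ')': depth becomes 0
Maximum depth reached: 5

5


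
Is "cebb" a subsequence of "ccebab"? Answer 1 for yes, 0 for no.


Check if "cebb" is a subsequence of "ccebab"
Greedy scan:
  Position 0 ('c'): matches sub[0] = 'c'
  Position 1 ('c'): no match needed
  Position 2 ('e'): matches sub[1] = 'e'
  Position 3 ('b'): matches sub[2] = 'b'
  Position 4 ('a'): no match needed
  Position 5 ('b'): matches sub[3] = 'b'
All 4 characters matched => is a subsequence

1


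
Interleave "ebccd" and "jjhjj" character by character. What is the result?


Interleaving "ebccd" and "jjhjj":
  Position 0: 'e' from first, 'j' from second => "ej"
  Position 1: 'b' from first, 'j' from second => "bj"
  Position 2: 'c' from first, 'h' from second => "ch"
  Position 3: 'c' from first, 'j' from second => "cj"
  Position 4: 'd' from first, 'j' from second => "dj"
Result: ejbjchcjdj

ejbjchcjdj


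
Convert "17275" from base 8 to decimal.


Input: "17275" in base 8
Positional expansion:
  Digit '1' (value 1) x 8^4 = 4096
  Digit '7' (value 7) x 8^3 = 3584
  Digit '2' (value 2) x 8^2 = 128
  Digit '7' (value 7) x 8^1 = 56
  Digit '5' (value 5) x 8^0 = 5
Sum = 7869

7869


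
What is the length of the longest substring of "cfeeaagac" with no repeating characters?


Input: "cfeeaagac"
Sliding window (track last position of each char):
  Position 0 ('c'): window [0,0] length 1 -- new best
  Position 1 ('f'): window [0,1] length 2 -- new best
  Position 2 ('e'): window [0,2] length 3 -- new best
  Position 3 ('e'): repeat (last at 2), move window start to 3
  Position 3 ('e'): window [3,3] length 1
  Position 4 ('a'): window [3,4] length 2
  Position 5 ('a'): repeat (last at 4), move window start to 5
  Position 5 ('a'): window [5,5] length 1
  Position 6 ('g'): window [5,6] length 2
  Position 7 ('a'): repeat (last at 5), move window start to 6
  Position 7 ('a'): window [6,7] length 2
  Position 8 ('c'): window [6,8] length 3
Longest substring with no repeats: "cfe" with length 3

3


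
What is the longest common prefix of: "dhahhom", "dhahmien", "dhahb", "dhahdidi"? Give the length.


Words: dhahhom, dhahmien, dhahb, dhahdidi
  Position 0: all 'd' => match
  Position 1: all 'h' => match
  Position 2: all 'a' => match
  Position 3: all 'h' => match
  Position 4: ('h', 'm', 'b', 'd') => mismatch, stop
LCP = "dhah" (length 4)

4


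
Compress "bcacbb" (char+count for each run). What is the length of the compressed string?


Input: bcacbb
Runs:
  'b' x 1 => "b1"
  'c' x 1 => "c1"
  'a' x 1 => "a1"
  'c' x 1 => "c1"
  'b' x 2 => "b2"
Compressed: "b1c1a1c1b2"
Compressed length: 10

10


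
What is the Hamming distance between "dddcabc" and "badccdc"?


Comparing "dddcabc" and "badccdc" position by position:
  Position 0: 'd' vs 'b' => differ
  Position 1: 'd' vs 'a' => differ
  Position 2: 'd' vs 'd' => same
  Position 3: 'c' vs 'c' => same
  Position 4: 'a' vs 'c' => differ
  Position 5: 'b' vs 'd' => differ
  Position 6: 'c' vs 'c' => same
Total differences (Hamming distance): 4

4


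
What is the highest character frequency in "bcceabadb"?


Input: bcceabadb
Character counts:
  'a': 2
  'b': 3
  'c': 2
  'd': 1
  'e': 1
Maximum frequency: 3

3


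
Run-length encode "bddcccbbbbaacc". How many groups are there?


Input: bddcccbbbbaacc
Scanning for consecutive runs:
  Group 1: 'b' x 1 (positions 0-0)
  Group 2: 'd' x 2 (positions 1-2)
  Group 3: 'c' x 3 (positions 3-5)
  Group 4: 'b' x 4 (positions 6-9)
  Group 5: 'a' x 2 (positions 10-11)
  Group 6: 'c' x 2 (positions 12-13)
Total groups: 6

6


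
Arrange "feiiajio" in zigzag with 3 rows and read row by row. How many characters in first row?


Zigzag "feiiajio" into 3 rows:
Placing characters:
  'f' => row 0
  'e' => row 1
  'i' => row 2
  'i' => row 1
  'a' => row 0
  'j' => row 1
  'i' => row 2
  'o' => row 1
Rows:
  Row 0: "fa"
  Row 1: "eijo"
  Row 2: "ii"
First row length: 2

2


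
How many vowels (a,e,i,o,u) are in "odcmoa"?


Input: odcmoa
Checking each character:
  'o' at position 0: vowel (running total: 1)
  'd' at position 1: consonant
  'c' at position 2: consonant
  'm' at position 3: consonant
  'o' at position 4: vowel (running total: 2)
  'a' at position 5: vowel (running total: 3)
Total vowels: 3

3


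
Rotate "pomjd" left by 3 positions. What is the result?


Input: "pomjd", rotate left by 3
First 3 characters: "pom"
Remaining characters: "jd"
Concatenate remaining + first: "jd" + "pom" = "jdpom"

jdpom


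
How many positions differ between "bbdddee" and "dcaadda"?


Comparing "bbdddee" and "dcaadda" position by position:
  Position 0: 'b' vs 'd' => DIFFER
  Position 1: 'b' vs 'c' => DIFFER
  Position 2: 'd' vs 'a' => DIFFER
  Position 3: 'd' vs 'a' => DIFFER
  Position 4: 'd' vs 'd' => same
  Position 5: 'e' vs 'd' => DIFFER
  Position 6: 'e' vs 'a' => DIFFER
Positions that differ: 6

6


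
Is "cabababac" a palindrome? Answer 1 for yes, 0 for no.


Input: cabababac
Reversed: cabababac
  Compare pos 0 ('c') with pos 8 ('c'): match
  Compare pos 1 ('a') with pos 7 ('a'): match
  Compare pos 2 ('b') with pos 6 ('b'): match
  Compare pos 3 ('a') with pos 5 ('a'): match
Result: palindrome

1


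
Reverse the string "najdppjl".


Input: najdppjl
Reading characters right to left:
  Position 7: 'l'
  Position 6: 'j'
  Position 5: 'p'
  Position 4: 'p'
  Position 3: 'd'
  Position 2: 'j'
  Position 1: 'a'
  Position 0: 'n'
Reversed: ljppdjan

ljppdjan


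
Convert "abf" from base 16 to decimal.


Input: "abf" in base 16
Positional expansion:
  Digit 'a' (value 10) x 16^2 = 2560
  Digit 'b' (value 11) x 16^1 = 176
  Digit 'f' (value 15) x 16^0 = 15
Sum = 2751

2751


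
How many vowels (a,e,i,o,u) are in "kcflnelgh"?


Input: kcflnelgh
Checking each character:
  'k' at position 0: consonant
  'c' at position 1: consonant
  'f' at position 2: consonant
  'l' at position 3: consonant
  'n' at position 4: consonant
  'e' at position 5: vowel (running total: 1)
  'l' at position 6: consonant
  'g' at position 7: consonant
  'h' at position 8: consonant
Total vowels: 1

1


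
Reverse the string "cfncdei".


Input: cfncdei
Reading characters right to left:
  Position 6: 'i'
  Position 5: 'e'
  Position 4: 'd'
  Position 3: 'c'
  Position 2: 'n'
  Position 1: 'f'
  Position 0: 'c'
Reversed: iedcnfc

iedcnfc


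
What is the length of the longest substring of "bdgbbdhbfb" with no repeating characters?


Input: "bdgbbdhbfb"
Sliding window (track last position of each char):
  Position 0 ('b'): window [0,0] length 1 -- new best
  Position 1 ('d'): window [0,1] length 2 -- new best
  Position 2 ('g'): window [0,2] length 3 -- new best
  Position 3 ('b'): repeat (last at 0), move window start to 1
  Position 3 ('b'): window [1,3] length 3
  Position 4 ('b'): repeat (last at 3), move window start to 4
  Position 4 ('b'): window [4,4] length 1
  Position 5 ('d'): window [4,5] length 2
  Position 6 ('h'): window [4,6] length 3
  Position 7 ('b'): repeat (last at 4), move window start to 5
  Position 7 ('b'): window [5,7] length 3
  Position 8 ('f'): window [5,8] length 4 -- new best
  Position 9 ('b'): repeat (last at 7), move window start to 8
  Position 9 ('b'): window [8,9] length 2
Longest substring with no repeats: "dhbf" with length 4

4


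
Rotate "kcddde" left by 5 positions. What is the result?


Input: "kcddde", rotate left by 5
First 5 characters: "kcddd"
Remaining characters: "e"
Concatenate remaining + first: "e" + "kcddd" = "ekcddd"

ekcddd


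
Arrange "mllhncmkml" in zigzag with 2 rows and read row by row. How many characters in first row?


Zigzag "mllhncmkml" into 2 rows:
Placing characters:
  'm' => row 0
  'l' => row 1
  'l' => row 0
  'h' => row 1
  'n' => row 0
  'c' => row 1
  'm' => row 0
  'k' => row 1
  'm' => row 0
  'l' => row 1
Rows:
  Row 0: "mlnmm"
  Row 1: "lhckl"
First row length: 5

5


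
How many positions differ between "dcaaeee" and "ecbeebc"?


Comparing "dcaaeee" and "ecbeebc" position by position:
  Position 0: 'd' vs 'e' => DIFFER
  Position 1: 'c' vs 'c' => same
  Position 2: 'a' vs 'b' => DIFFER
  Position 3: 'a' vs 'e' => DIFFER
  Position 4: 'e' vs 'e' => same
  Position 5: 'e' vs 'b' => DIFFER
  Position 6: 'e' vs 'c' => DIFFER
Positions that differ: 5

5


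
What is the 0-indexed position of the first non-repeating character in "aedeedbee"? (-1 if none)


Input: aedeedbee
Character frequencies:
  'a': 1
  'b': 1
  'd': 2
  'e': 5
Scanning left to right for freq == 1:
  Position 0 ('a'): unique! => answer = 0

0


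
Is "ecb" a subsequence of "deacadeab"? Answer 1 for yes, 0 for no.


Check if "ecb" is a subsequence of "deacadeab"
Greedy scan:
  Position 0 ('d'): no match needed
  Position 1 ('e'): matches sub[0] = 'e'
  Position 2 ('a'): no match needed
  Position 3 ('c'): matches sub[1] = 'c'
  Position 4 ('a'): no match needed
  Position 5 ('d'): no match needed
  Position 6 ('e'): no match needed
  Position 7 ('a'): no match needed
  Position 8 ('b'): matches sub[2] = 'b'
All 3 characters matched => is a subsequence

1


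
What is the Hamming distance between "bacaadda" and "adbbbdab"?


Comparing "bacaadda" and "adbbbdab" position by position:
  Position 0: 'b' vs 'a' => differ
  Position 1: 'a' vs 'd' => differ
  Position 2: 'c' vs 'b' => differ
  Position 3: 'a' vs 'b' => differ
  Position 4: 'a' vs 'b' => differ
  Position 5: 'd' vs 'd' => same
  Position 6: 'd' vs 'a' => differ
  Position 7: 'a' vs 'b' => differ
Total differences (Hamming distance): 7

7


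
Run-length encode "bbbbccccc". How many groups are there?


Input: bbbbccccc
Scanning for consecutive runs:
  Group 1: 'b' x 4 (positions 0-3)
  Group 2: 'c' x 5 (positions 4-8)
Total groups: 2

2


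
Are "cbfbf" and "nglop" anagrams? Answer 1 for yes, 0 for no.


Strings: "cbfbf", "nglop"
Sorted first:  bbcff
Sorted second: glnop
Differ at position 0: 'b' vs 'g' => not anagrams

0


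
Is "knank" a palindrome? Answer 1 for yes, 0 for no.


Input: knank
Reversed: knank
  Compare pos 0 ('k') with pos 4 ('k'): match
  Compare pos 1 ('n') with pos 3 ('n'): match
Result: palindrome

1


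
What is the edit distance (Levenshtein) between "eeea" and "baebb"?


Computing edit distance: "eeea" -> "baebb"
DP table:
           b    a    e    b    b
      0    1    2    3    4    5
  e   1    1    2    2    3    4
  e   2    2    2    2    3    4
  e   3    3    3    2    3    4
  a   4    4    3    3    3    4
Edit distance = dp[4][5] = 4

4


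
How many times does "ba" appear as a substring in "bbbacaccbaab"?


Searching for "ba" in "bbbacaccbaab"
Scanning each position:
  Position 0: "bb" => no
  Position 1: "bb" => no
  Position 2: "ba" => MATCH
  Position 3: "ac" => no
  Position 4: "ca" => no
  Position 5: "ac" => no
  Position 6: "cc" => no
  Position 7: "cb" => no
  Position 8: "ba" => MATCH
  Position 9: "aa" => no
  Position 10: "ab" => no
Total occurrences: 2

2


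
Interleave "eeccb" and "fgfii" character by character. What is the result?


Interleaving "eeccb" and "fgfii":
  Position 0: 'e' from first, 'f' from second => "ef"
  Position 1: 'e' from first, 'g' from second => "eg"
  Position 2: 'c' from first, 'f' from second => "cf"
  Position 3: 'c' from first, 'i' from second => "ci"
  Position 4: 'b' from first, 'i' from second => "bi"
Result: efegcfcibi

efegcfcibi


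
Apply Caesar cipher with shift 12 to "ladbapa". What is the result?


Caesar cipher: shift "ladbapa" by 12
  'l' (pos 11) + 12 = pos 23 = 'x'
  'a' (pos 0) + 12 = pos 12 = 'm'
  'd' (pos 3) + 12 = pos 15 = 'p'
  'b' (pos 1) + 12 = pos 13 = 'n'
  'a' (pos 0) + 12 = pos 12 = 'm'
  'p' (pos 15) + 12 = pos 1 = 'b'
  'a' (pos 0) + 12 = pos 12 = 'm'
Result: xmpnmbm

xmpnmbm


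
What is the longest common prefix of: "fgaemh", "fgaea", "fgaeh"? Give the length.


Words: fgaemh, fgaea, fgaeh
  Position 0: all 'f' => match
  Position 1: all 'g' => match
  Position 2: all 'a' => match
  Position 3: all 'e' => match
  Position 4: ('m', 'a', 'h') => mismatch, stop
LCP = "fgae" (length 4)

4


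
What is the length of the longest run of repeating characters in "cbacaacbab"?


Input: "cbacaacbab"
Scanning for longest run:
  Position 1 ('b'): new char, reset run to 1
  Position 2 ('a'): new char, reset run to 1
  Position 3 ('c'): new char, reset run to 1
  Position 4 ('a'): new char, reset run to 1
  Position 5 ('a'): continues run of 'a', length=2
  Position 6 ('c'): new char, reset run to 1
  Position 7 ('b'): new char, reset run to 1
  Position 8 ('a'): new char, reset run to 1
  Position 9 ('b'): new char, reset run to 1
Longest run: 'a' with length 2

2


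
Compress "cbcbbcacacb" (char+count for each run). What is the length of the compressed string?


Input: cbcbbcacacb
Runs:
  'c' x 1 => "c1"
  'b' x 1 => "b1"
  'c' x 1 => "c1"
  'b' x 2 => "b2"
  'c' x 1 => "c1"
  'a' x 1 => "a1"
  'c' x 1 => "c1"
  'a' x 1 => "a1"
  'c' x 1 => "c1"
  'b' x 1 => "b1"
Compressed: "c1b1c1b2c1a1c1a1c1b1"
Compressed length: 20

20


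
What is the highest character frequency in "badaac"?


Input: badaac
Character counts:
  'a': 3
  'b': 1
  'c': 1
  'd': 1
Maximum frequency: 3

3


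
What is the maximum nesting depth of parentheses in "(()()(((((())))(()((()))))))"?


Input: "(()()(((((())))(()((()))))))"
Tracking depth:
  Position 0 '(': depth becomes 1
  Position 1 '(': depth becomes 2
  Position 2 ')': depth becomes 1
  Position 3 '(': depth becomes 2
  Position 4 ')': depth becomes 1
  Position 5 '(': depth becomes 2
  Position 6 '(': depth becomes 3
  Position 7 '(': depth becomes 4
  Position 8 '(': depth becomes 5
  Position 9 '(': depth becomes 6
  Position 10 '(': depth becomes 7
  Position 11 ')': depth becomes 6
  Position 12 ')': depth becomes 5
  Position 13 ')': depth becomes 4
  Position 14 ')': depth becomes 3
  Position 15 '(': depth becomes 4
  Position 16 '(': depth becomes 5
  Position 17 ')': depth becomes 4
  Position 18 '(': depth becomes 5
  Position 19 '(': depth becomes 6
  Position 20 '(': depth becomes 7
  Position 21 ')': depth becomes 6
  Position 22 ')': depth becomes 5
  Position 23 ')': depth becomes 4
  Position 24 ')': depth becomes 3
  Position 25 ')': depth becomes 2
  Position 26 ')': depth becomes 1
  Position 27 ')': depth becomes 0
Maximum depth reached: 7

7


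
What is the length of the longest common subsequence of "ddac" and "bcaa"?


LCS of "ddac" and "bcaa"
DP table:
           b    c    a    a
      0    0    0    0    0
  d   0    0    0    0    0
  d   0    0    0    0    0
  a   0    0    0    1    1
  c   0    0    1    1    1
LCS length = dp[4][4] = 1

1


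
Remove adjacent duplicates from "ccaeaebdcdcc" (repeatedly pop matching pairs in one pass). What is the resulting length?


Input: ccaeaebdcdcc
Stack-based adjacent duplicate removal:
  Read 'c': push. Stack: c
  Read 'c': matches stack top 'c' => pop. Stack: (empty)
  Read 'a': push. Stack: a
  Read 'e': push. Stack: ae
  Read 'a': push. Stack: aea
  Read 'e': push. Stack: aeae
  Read 'b': push. Stack: aeaeb
  Read 'd': push. Stack: aeaebd
  Read 'c': push. Stack: aeaebdc
  Read 'd': push. Stack: aeaebdcd
  Read 'c': push. Stack: aeaebdcdc
  Read 'c': matches stack top 'c' => pop. Stack: aeaebdcd
Final stack: "aeaebdcd" (length 8)

8


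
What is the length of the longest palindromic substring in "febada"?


Input: "febada"
Checking substrings for palindromes:
  [3:6] "ada" (len 3) => palindrome
Longest palindromic substring: "ada" with length 3

3


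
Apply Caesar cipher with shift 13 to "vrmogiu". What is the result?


Caesar cipher: shift "vrmogiu" by 13
  'v' (pos 21) + 13 = pos 8 = 'i'
  'r' (pos 17) + 13 = pos 4 = 'e'
  'm' (pos 12) + 13 = pos 25 = 'z'
  'o' (pos 14) + 13 = pos 1 = 'b'
  'g' (pos 6) + 13 = pos 19 = 't'
  'i' (pos 8) + 13 = pos 21 = 'v'
  'u' (pos 20) + 13 = pos 7 = 'h'
Result: iezbtvh

iezbtvh


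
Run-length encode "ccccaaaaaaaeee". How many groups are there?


Input: ccccaaaaaaaeee
Scanning for consecutive runs:
  Group 1: 'c' x 4 (positions 0-3)
  Group 2: 'a' x 7 (positions 4-10)
  Group 3: 'e' x 3 (positions 11-13)
Total groups: 3

3


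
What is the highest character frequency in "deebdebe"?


Input: deebdebe
Character counts:
  'b': 2
  'd': 2
  'e': 4
Maximum frequency: 4

4


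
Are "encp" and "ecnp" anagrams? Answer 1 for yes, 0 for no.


Strings: "encp", "ecnp"
Sorted first:  cenp
Sorted second: cenp
Sorted forms match => anagrams

1


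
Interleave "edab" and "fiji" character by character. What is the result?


Interleaving "edab" and "fiji":
  Position 0: 'e' from first, 'f' from second => "ef"
  Position 1: 'd' from first, 'i' from second => "di"
  Position 2: 'a' from first, 'j' from second => "aj"
  Position 3: 'b' from first, 'i' from second => "bi"
Result: efdiajbi

efdiajbi


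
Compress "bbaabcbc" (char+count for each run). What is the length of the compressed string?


Input: bbaabcbc
Runs:
  'b' x 2 => "b2"
  'a' x 2 => "a2"
  'b' x 1 => "b1"
  'c' x 1 => "c1"
  'b' x 1 => "b1"
  'c' x 1 => "c1"
Compressed: "b2a2b1c1b1c1"
Compressed length: 12

12


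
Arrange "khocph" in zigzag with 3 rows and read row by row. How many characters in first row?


Zigzag "khocph" into 3 rows:
Placing characters:
  'k' => row 0
  'h' => row 1
  'o' => row 2
  'c' => row 1
  'p' => row 0
  'h' => row 1
Rows:
  Row 0: "kp"
  Row 1: "hch"
  Row 2: "o"
First row length: 2

2


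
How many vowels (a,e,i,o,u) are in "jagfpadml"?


Input: jagfpadml
Checking each character:
  'j' at position 0: consonant
  'a' at position 1: vowel (running total: 1)
  'g' at position 2: consonant
  'f' at position 3: consonant
  'p' at position 4: consonant
  'a' at position 5: vowel (running total: 2)
  'd' at position 6: consonant
  'm' at position 7: consonant
  'l' at position 8: consonant
Total vowels: 2

2


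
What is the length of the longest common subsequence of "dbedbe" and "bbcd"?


LCS of "dbedbe" and "bbcd"
DP table:
           b    b    c    d
      0    0    0    0    0
  d   0    0    0    0    1
  b   0    1    1    1    1
  e   0    1    1    1    1
  d   0    1    1    1    2
  b   0    1    2    2    2
  e   0    1    2    2    2
LCS length = dp[6][4] = 2

2


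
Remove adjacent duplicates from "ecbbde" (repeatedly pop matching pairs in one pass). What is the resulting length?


Input: ecbbde
Stack-based adjacent duplicate removal:
  Read 'e': push. Stack: e
  Read 'c': push. Stack: ec
  Read 'b': push. Stack: ecb
  Read 'b': matches stack top 'b' => pop. Stack: ec
  Read 'd': push. Stack: ecd
  Read 'e': push. Stack: ecde
Final stack: "ecde" (length 4)

4


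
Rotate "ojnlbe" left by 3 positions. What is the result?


Input: "ojnlbe", rotate left by 3
First 3 characters: "ojn"
Remaining characters: "lbe"
Concatenate remaining + first: "lbe" + "ojn" = "lbeojn"

lbeojn


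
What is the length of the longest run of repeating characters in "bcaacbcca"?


Input: "bcaacbcca"
Scanning for longest run:
  Position 1 ('c'): new char, reset run to 1
  Position 2 ('a'): new char, reset run to 1
  Position 3 ('a'): continues run of 'a', length=2
  Position 4 ('c'): new char, reset run to 1
  Position 5 ('b'): new char, reset run to 1
  Position 6 ('c'): new char, reset run to 1
  Position 7 ('c'): continues run of 'c', length=2
  Position 8 ('a'): new char, reset run to 1
Longest run: 'a' with length 2

2


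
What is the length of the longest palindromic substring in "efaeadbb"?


Input: "efaeadbb"
Checking substrings for palindromes:
  [2:5] "aea" (len 3) => palindrome
  [6:8] "bb" (len 2) => palindrome
Longest palindromic substring: "aea" with length 3

3


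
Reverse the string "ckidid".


Input: ckidid
Reading characters right to left:
  Position 5: 'd'
  Position 4: 'i'
  Position 3: 'd'
  Position 2: 'i'
  Position 1: 'k'
  Position 0: 'c'
Reversed: didikc

didikc


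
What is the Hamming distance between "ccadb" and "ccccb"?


Comparing "ccadb" and "ccccb" position by position:
  Position 0: 'c' vs 'c' => same
  Position 1: 'c' vs 'c' => same
  Position 2: 'a' vs 'c' => differ
  Position 3: 'd' vs 'c' => differ
  Position 4: 'b' vs 'b' => same
Total differences (Hamming distance): 2

2


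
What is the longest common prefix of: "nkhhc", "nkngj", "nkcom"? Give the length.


Words: nkhhc, nkngj, nkcom
  Position 0: all 'n' => match
  Position 1: all 'k' => match
  Position 2: ('h', 'n', 'c') => mismatch, stop
LCP = "nk" (length 2)

2


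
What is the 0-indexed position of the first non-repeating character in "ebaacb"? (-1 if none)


Input: ebaacb
Character frequencies:
  'a': 2
  'b': 2
  'c': 1
  'e': 1
Scanning left to right for freq == 1:
  Position 0 ('e'): unique! => answer = 0

0


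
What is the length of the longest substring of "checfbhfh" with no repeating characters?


Input: "checfbhfh"
Sliding window (track last position of each char):
  Position 0 ('c'): window [0,0] length 1 -- new best
  Position 1 ('h'): window [0,1] length 2 -- new best
  Position 2 ('e'): window [0,2] length 3 -- new best
  Position 3 ('c'): repeat (last at 0), move window start to 1
  Position 3 ('c'): window [1,3] length 3
  Position 4 ('f'): window [1,4] length 4 -- new best
  Position 5 ('b'): window [1,5] length 5 -- new best
  Position 6 ('h'): repeat (last at 1), move window start to 2
  Position 6 ('h'): window [2,6] length 5
  Position 7 ('f'): repeat (last at 4), move window start to 5
  Position 7 ('f'): window [5,7] length 3
  Position 8 ('h'): repeat (last at 6), move window start to 7
  Position 8 ('h'): window [7,8] length 2
Longest substring with no repeats: "hecfb" with length 5

5


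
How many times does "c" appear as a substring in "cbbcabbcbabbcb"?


Searching for "c" in "cbbcabbcbabbcb"
Scanning each position:
  Position 0: "c" => MATCH
  Position 1: "b" => no
  Position 2: "b" => no
  Position 3: "c" => MATCH
  Position 4: "a" => no
  Position 5: "b" => no
  Position 6: "b" => no
  Position 7: "c" => MATCH
  Position 8: "b" => no
  Position 9: "a" => no
  Position 10: "b" => no
  Position 11: "b" => no
  Position 12: "c" => MATCH
  Position 13: "b" => no
Total occurrences: 4

4


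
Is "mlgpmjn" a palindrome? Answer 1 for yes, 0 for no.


Input: mlgpmjn
Reversed: njmpglm
  Compare pos 0 ('m') with pos 6 ('n'): MISMATCH
  Compare pos 1 ('l') with pos 5 ('j'): MISMATCH
  Compare pos 2 ('g') with pos 4 ('m'): MISMATCH
Result: not a palindrome

0


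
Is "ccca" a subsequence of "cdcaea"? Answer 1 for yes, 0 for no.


Check if "ccca" is a subsequence of "cdcaea"
Greedy scan:
  Position 0 ('c'): matches sub[0] = 'c'
  Position 1 ('d'): no match needed
  Position 2 ('c'): matches sub[1] = 'c'
  Position 3 ('a'): no match needed
  Position 4 ('e'): no match needed
  Position 5 ('a'): no match needed
Only matched 2/4 characters => not a subsequence

0


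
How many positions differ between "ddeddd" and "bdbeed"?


Comparing "ddeddd" and "bdbeed" position by position:
  Position 0: 'd' vs 'b' => DIFFER
  Position 1: 'd' vs 'd' => same
  Position 2: 'e' vs 'b' => DIFFER
  Position 3: 'd' vs 'e' => DIFFER
  Position 4: 'd' vs 'e' => DIFFER
  Position 5: 'd' vs 'd' => same
Positions that differ: 4

4


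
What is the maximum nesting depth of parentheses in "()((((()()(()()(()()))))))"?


Input: "()((((()()(()()(()()))))))"
Tracking depth:
  Position 0 '(': depth becomes 1
  Position 1 ')': depth becomes 0
  Position 2 '(': depth becomes 1
  Position 3 '(': depth becomes 2
  Position 4 '(': depth becomes 3
  Position 5 '(': depth becomes 4
  Position 6 '(': depth becomes 5
  Position 7 ')': depth becomes 4
  Position 8 '(': depth becomes 5
  Position 9 ')': depth becomes 4
  Position 10 '(': depth becomes 5
  Position 11 '(': depth becomes 6
  Position 12 ')': depth becomes 5
  Position 13 '(': depth becomes 6
  Position 14 ')': depth becomes 5
  Position 15 '(': depth becomes 6
  Position 16 '(': depth becomes 7
  Position 17 ')': depth becomes 6
  Position 18 '(': depth becomes 7
  Position 19 ')': depth becomes 6
  Position 20 ')': depth becomes 5
  Position 21 ')': depth becomes 4
  Position 22 ')': depth becomes 3
  Position 23 ')': depth becomes 2
  Position 24 ')': depth becomes 1
  Position 25 ')': depth becomes 0
Maximum depth reached: 7

7


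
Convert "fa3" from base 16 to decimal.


Input: "fa3" in base 16
Positional expansion:
  Digit 'f' (value 15) x 16^2 = 3840
  Digit 'a' (value 10) x 16^1 = 160
  Digit '3' (value 3) x 16^0 = 3
Sum = 4003

4003


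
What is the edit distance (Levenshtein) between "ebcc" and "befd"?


Computing edit distance: "ebcc" -> "befd"
DP table:
           b    e    f    d
      0    1    2    3    4
  e   1    1    1    2    3
  b   2    1    2    2    3
  c   3    2    2    3    3
  c   4    3    3    3    4
Edit distance = dp[4][4] = 4

4


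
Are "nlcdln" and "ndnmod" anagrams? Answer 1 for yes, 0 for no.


Strings: "nlcdln", "ndnmod"
Sorted first:  cdllnn
Sorted second: ddmnno
Differ at position 0: 'c' vs 'd' => not anagrams

0


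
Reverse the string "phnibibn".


Input: phnibibn
Reading characters right to left:
  Position 7: 'n'
  Position 6: 'b'
  Position 5: 'i'
  Position 4: 'b'
  Position 3: 'i'
  Position 2: 'n'
  Position 1: 'h'
  Position 0: 'p'
Reversed: nbibinhp

nbibinhp


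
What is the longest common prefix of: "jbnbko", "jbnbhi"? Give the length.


Words: jbnbko, jbnbhi
  Position 0: all 'j' => match
  Position 1: all 'b' => match
  Position 2: all 'n' => match
  Position 3: all 'b' => match
  Position 4: ('k', 'h') => mismatch, stop
LCP = "jbnb" (length 4)

4


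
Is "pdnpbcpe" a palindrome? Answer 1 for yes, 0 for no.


Input: pdnpbcpe
Reversed: epcbpndp
  Compare pos 0 ('p') with pos 7 ('e'): MISMATCH
  Compare pos 1 ('d') with pos 6 ('p'): MISMATCH
  Compare pos 2 ('n') with pos 5 ('c'): MISMATCH
  Compare pos 3 ('p') with pos 4 ('b'): MISMATCH
Result: not a palindrome

0


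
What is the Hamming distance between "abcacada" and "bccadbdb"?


Comparing "abcacada" and "bccadbdb" position by position:
  Position 0: 'a' vs 'b' => differ
  Position 1: 'b' vs 'c' => differ
  Position 2: 'c' vs 'c' => same
  Position 3: 'a' vs 'a' => same
  Position 4: 'c' vs 'd' => differ
  Position 5: 'a' vs 'b' => differ
  Position 6: 'd' vs 'd' => same
  Position 7: 'a' vs 'b' => differ
Total differences (Hamming distance): 5

5


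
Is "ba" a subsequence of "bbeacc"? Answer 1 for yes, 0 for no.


Check if "ba" is a subsequence of "bbeacc"
Greedy scan:
  Position 0 ('b'): matches sub[0] = 'b'
  Position 1 ('b'): no match needed
  Position 2 ('e'): no match needed
  Position 3 ('a'): matches sub[1] = 'a'
  Position 4 ('c'): no match needed
  Position 5 ('c'): no match needed
All 2 characters matched => is a subsequence

1


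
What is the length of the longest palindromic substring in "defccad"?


Input: "defccad"
Checking substrings for palindromes:
  [3:5] "cc" (len 2) => palindrome
Longest palindromic substring: "cc" with length 2

2


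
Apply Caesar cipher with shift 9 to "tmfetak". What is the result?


Caesar cipher: shift "tmfetak" by 9
  't' (pos 19) + 9 = pos 2 = 'c'
  'm' (pos 12) + 9 = pos 21 = 'v'
  'f' (pos 5) + 9 = pos 14 = 'o'
  'e' (pos 4) + 9 = pos 13 = 'n'
  't' (pos 19) + 9 = pos 2 = 'c'
  'a' (pos 0) + 9 = pos 9 = 'j'
  'k' (pos 10) + 9 = pos 19 = 't'
Result: cvoncjt

cvoncjt


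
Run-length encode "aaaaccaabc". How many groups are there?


Input: aaaaccaabc
Scanning for consecutive runs:
  Group 1: 'a' x 4 (positions 0-3)
  Group 2: 'c' x 2 (positions 4-5)
  Group 3: 'a' x 2 (positions 6-7)
  Group 4: 'b' x 1 (positions 8-8)
  Group 5: 'c' x 1 (positions 9-9)
Total groups: 5

5


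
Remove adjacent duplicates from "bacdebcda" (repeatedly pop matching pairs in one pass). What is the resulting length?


Input: bacdebcda
Stack-based adjacent duplicate removal:
  Read 'b': push. Stack: b
  Read 'a': push. Stack: ba
  Read 'c': push. Stack: bac
  Read 'd': push. Stack: bacd
  Read 'e': push. Stack: bacde
  Read 'b': push. Stack: bacdeb
  Read 'c': push. Stack: bacdebc
  Read 'd': push. Stack: bacdebcd
  Read 'a': push. Stack: bacdebcda
Final stack: "bacdebcda" (length 9)

9


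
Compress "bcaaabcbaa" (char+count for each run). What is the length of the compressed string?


Input: bcaaabcbaa
Runs:
  'b' x 1 => "b1"
  'c' x 1 => "c1"
  'a' x 3 => "a3"
  'b' x 1 => "b1"
  'c' x 1 => "c1"
  'b' x 1 => "b1"
  'a' x 2 => "a2"
Compressed: "b1c1a3b1c1b1a2"
Compressed length: 14

14


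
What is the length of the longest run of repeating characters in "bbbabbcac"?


Input: "bbbabbcac"
Scanning for longest run:
  Position 1 ('b'): continues run of 'b', length=2
  Position 2 ('b'): continues run of 'b', length=3
  Position 3 ('a'): new char, reset run to 1
  Position 4 ('b'): new char, reset run to 1
  Position 5 ('b'): continues run of 'b', length=2
  Position 6 ('c'): new char, reset run to 1
  Position 7 ('a'): new char, reset run to 1
  Position 8 ('c'): new char, reset run to 1
Longest run: 'b' with length 3

3


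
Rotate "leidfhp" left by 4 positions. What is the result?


Input: "leidfhp", rotate left by 4
First 4 characters: "leid"
Remaining characters: "fhp"
Concatenate remaining + first: "fhp" + "leid" = "fhpleid"

fhpleid


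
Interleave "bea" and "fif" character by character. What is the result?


Interleaving "bea" and "fif":
  Position 0: 'b' from first, 'f' from second => "bf"
  Position 1: 'e' from first, 'i' from second => "ei"
  Position 2: 'a' from first, 'f' from second => "af"
Result: bfeiaf

bfeiaf


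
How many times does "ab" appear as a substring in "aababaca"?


Searching for "ab" in "aababaca"
Scanning each position:
  Position 0: "aa" => no
  Position 1: "ab" => MATCH
  Position 2: "ba" => no
  Position 3: "ab" => MATCH
  Position 4: "ba" => no
  Position 5: "ac" => no
  Position 6: "ca" => no
Total occurrences: 2

2


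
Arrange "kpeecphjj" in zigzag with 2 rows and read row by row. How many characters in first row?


Zigzag "kpeecphjj" into 2 rows:
Placing characters:
  'k' => row 0
  'p' => row 1
  'e' => row 0
  'e' => row 1
  'c' => row 0
  'p' => row 1
  'h' => row 0
  'j' => row 1
  'j' => row 0
Rows:
  Row 0: "kechj"
  Row 1: "pepj"
First row length: 5

5


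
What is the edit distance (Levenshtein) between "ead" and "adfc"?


Computing edit distance: "ead" -> "adfc"
DP table:
           a    d    f    c
      0    1    2    3    4
  e   1    1    2    3    4
  a   2    1    2    3    4
  d   3    2    1    2    3
Edit distance = dp[3][4] = 3

3


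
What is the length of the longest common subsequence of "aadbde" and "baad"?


LCS of "aadbde" and "baad"
DP table:
           b    a    a    d
      0    0    0    0    0
  a   0    0    1    1    1
  a   0    0    1    2    2
  d   0    0    1    2    3
  b   0    1    1    2    3
  d   0    1    1    2    3
  e   0    1    1    2    3
LCS length = dp[6][4] = 3

3


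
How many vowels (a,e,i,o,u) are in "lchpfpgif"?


Input: lchpfpgif
Checking each character:
  'l' at position 0: consonant
  'c' at position 1: consonant
  'h' at position 2: consonant
  'p' at position 3: consonant
  'f' at position 4: consonant
  'p' at position 5: consonant
  'g' at position 6: consonant
  'i' at position 7: vowel (running total: 1)
  'f' at position 8: consonant
Total vowels: 1

1


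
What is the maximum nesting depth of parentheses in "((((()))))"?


Input: "((((()))))"
Tracking depth:
  Position 0 '(': depth becomes 1
  Position 1 '(': depth becomes 2
  Position 2 '(': depth becomes 3
  Position 3 '(': depth becomes 4
  Position 4 '(': depth becomes 5
  Position 5 ')': depth becomes 4
  Position 6 ')': depth becomes 3
  Position 7 ')': depth becomes 2
  Position 8 ')': depth becomes 1
  Position 9 ')': depth becomes 0
Maximum depth reached: 5

5


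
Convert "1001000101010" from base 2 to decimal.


Input: "1001000101010" in base 2
Positional expansion:
  Digit '1' (value 1) x 2^12 = 4096
  Digit '0' (value 0) x 2^11 = 0
  Digit '0' (value 0) x 2^10 = 0
  Digit '1' (value 1) x 2^9 = 512
  Digit '0' (value 0) x 2^8 = 0
  Digit '0' (value 0) x 2^7 = 0
  Digit '0' (value 0) x 2^6 = 0
  Digit '1' (value 1) x 2^5 = 32
  Digit '0' (value 0) x 2^4 = 0
  Digit '1' (value 1) x 2^3 = 8
  Digit '0' (value 0) x 2^2 = 0
  Digit '1' (value 1) x 2^1 = 2
  Digit '0' (value 0) x 2^0 = 0
Sum = 4650

4650


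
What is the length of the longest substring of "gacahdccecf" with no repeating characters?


Input: "gacahdccecf"
Sliding window (track last position of each char):
  Position 0 ('g'): window [0,0] length 1 -- new best
  Position 1 ('a'): window [0,1] length 2 -- new best
  Position 2 ('c'): window [0,2] length 3 -- new best
  Position 3 ('a'): repeat (last at 1), move window start to 2
  Position 3 ('a'): window [2,3] length 2
  Position 4 ('h'): window [2,4] length 3
  Position 5 ('d'): window [2,5] length 4 -- new best
  Position 6 ('c'): repeat (last at 2), move window start to 3
  Position 6 ('c'): window [3,6] length 4
  Position 7 ('c'): repeat (last at 6), move window start to 7
  Position 7 ('c'): window [7,7] length 1
  Position 8 ('e'): window [7,8] length 2
  Position 9 ('c'): repeat (last at 7), move window start to 8
  Position 9 ('c'): window [8,9] length 2
  Position 10 ('f'): window [8,10] length 3
Longest substring with no repeats: "cahd" with length 4

4


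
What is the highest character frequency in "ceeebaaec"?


Input: ceeebaaec
Character counts:
  'a': 2
  'b': 1
  'c': 2
  'e': 4
Maximum frequency: 4

4


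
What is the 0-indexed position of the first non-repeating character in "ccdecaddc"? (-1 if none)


Input: ccdecaddc
Character frequencies:
  'a': 1
  'c': 4
  'd': 3
  'e': 1
Scanning left to right for freq == 1:
  Position 0 ('c'): freq=4, skip
  Position 1 ('c'): freq=4, skip
  Position 2 ('d'): freq=3, skip
  Position 3 ('e'): unique! => answer = 3

3


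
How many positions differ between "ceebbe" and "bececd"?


Comparing "ceebbe" and "bececd" position by position:
  Position 0: 'c' vs 'b' => DIFFER
  Position 1: 'e' vs 'e' => same
  Position 2: 'e' vs 'c' => DIFFER
  Position 3: 'b' vs 'e' => DIFFER
  Position 4: 'b' vs 'c' => DIFFER
  Position 5: 'e' vs 'd' => DIFFER
Positions that differ: 5

5


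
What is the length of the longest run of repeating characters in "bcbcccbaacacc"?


Input: "bcbcccbaacacc"
Scanning for longest run:
  Position 1 ('c'): new char, reset run to 1
  Position 2 ('b'): new char, reset run to 1
  Position 3 ('c'): new char, reset run to 1
  Position 4 ('c'): continues run of 'c', length=2
  Position 5 ('c'): continues run of 'c', length=3
  Position 6 ('b'): new char, reset run to 1
  Position 7 ('a'): new char, reset run to 1
  Position 8 ('a'): continues run of 'a', length=2
  Position 9 ('c'): new char, reset run to 1
  Position 10 ('a'): new char, reset run to 1
  Position 11 ('c'): new char, reset run to 1
  Position 12 ('c'): continues run of 'c', length=2
Longest run: 'c' with length 3

3


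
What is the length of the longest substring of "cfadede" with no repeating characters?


Input: "cfadede"
Sliding window (track last position of each char):
  Position 0 ('c'): window [0,0] length 1 -- new best
  Position 1 ('f'): window [0,1] length 2 -- new best
  Position 2 ('a'): window [0,2] length 3 -- new best
  Position 3 ('d'): window [0,3] length 4 -- new best
  Position 4 ('e'): window [0,4] length 5 -- new best
  Position 5 ('d'): repeat (last at 3), move window start to 4
  Position 5 ('d'): window [4,5] length 2
  Position 6 ('e'): repeat (last at 4), move window start to 5
  Position 6 ('e'): window [5,6] length 2
Longest substring with no repeats: "cfade" with length 5

5


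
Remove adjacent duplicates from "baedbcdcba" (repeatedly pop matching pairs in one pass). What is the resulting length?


Input: baedbcdcba
Stack-based adjacent duplicate removal:
  Read 'b': push. Stack: b
  Read 'a': push. Stack: ba
  Read 'e': push. Stack: bae
  Read 'd': push. Stack: baed
  Read 'b': push. Stack: baedb
  Read 'c': push. Stack: baedbc
  Read 'd': push. Stack: baedbcd
  Read 'c': push. Stack: baedbcdc
  Read 'b': push. Stack: baedbcdcb
  Read 'a': push. Stack: baedbcdcba
Final stack: "baedbcdcba" (length 10)

10


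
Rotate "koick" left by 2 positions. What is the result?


Input: "koick", rotate left by 2
First 2 characters: "ko"
Remaining characters: "ick"
Concatenate remaining + first: "ick" + "ko" = "ickko"

ickko


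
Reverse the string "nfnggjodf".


Input: nfnggjodf
Reading characters right to left:
  Position 8: 'f'
  Position 7: 'd'
  Position 6: 'o'
  Position 5: 'j'
  Position 4: 'g'
  Position 3: 'g'
  Position 2: 'n'
  Position 1: 'f'
  Position 0: 'n'
Reversed: fdojggnfn

fdojggnfn


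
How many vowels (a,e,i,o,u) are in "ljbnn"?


Input: ljbnn
Checking each character:
  'l' at position 0: consonant
  'j' at position 1: consonant
  'b' at position 2: consonant
  'n' at position 3: consonant
  'n' at position 4: consonant
Total vowels: 0

0


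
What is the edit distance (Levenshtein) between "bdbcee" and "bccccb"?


Computing edit distance: "bdbcee" -> "bccccb"
DP table:
           b    c    c    c    c    b
      0    1    2    3    4    5    6
  b   1    0    1    2    3    4    5
  d   2    1    1    2    3    4    5
  b   3    2    2    2    3    4    4
  c   4    3    2    2    2    3    4
  e   5    4    3    3    3    3    4
  e   6    5    4    4    4    4    4
Edit distance = dp[6][6] = 4

4
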